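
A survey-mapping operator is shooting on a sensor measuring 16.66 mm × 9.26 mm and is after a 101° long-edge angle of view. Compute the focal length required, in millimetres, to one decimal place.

6.9 mm

From α = 2·arctan(w/2f) we get f = w / (2·tan(α/2)).
With w = 16.66 mm and α/2 = 50.5°, tan(α/2) ≈ 1.21310, so f ≈ 16.66 / 2.42619 ≈ 6.8667 mm.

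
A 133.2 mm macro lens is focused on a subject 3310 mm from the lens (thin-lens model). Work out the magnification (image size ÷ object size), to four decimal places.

0.0419×

Thin lens: 1/f = 1/dₒ + 1/dᵢ → 1/dᵢ = 1/133.2 − 1/3310 = 0.0072054 mm⁻¹, so dᵢ ≈ 138.7849 mm.
Magnification m = dᵢ/dₒ = 138.7849/3310 ≈ 0.04193.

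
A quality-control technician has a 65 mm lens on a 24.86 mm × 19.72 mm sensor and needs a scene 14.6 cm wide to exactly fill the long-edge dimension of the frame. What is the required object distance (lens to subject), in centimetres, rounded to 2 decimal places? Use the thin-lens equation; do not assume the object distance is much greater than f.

W: 14.6 cm = 146 mm.
Magnification m = w/W = dᵢ/dₒ; combined with 1/f = 1/dₒ + 1/dᵢ this gives dₒ = f·(1 + W/w).
dₒ = 65 mm × (1 + 146/24.86) = 65 × 6.8729 ≈ 446.738 mm = 44.6738 cm.

44.67 cm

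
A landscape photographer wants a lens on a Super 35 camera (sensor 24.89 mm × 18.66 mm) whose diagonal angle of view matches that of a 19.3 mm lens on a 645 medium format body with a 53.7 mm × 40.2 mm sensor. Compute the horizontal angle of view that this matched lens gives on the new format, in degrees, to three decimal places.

Sensor diagonal = √(53.7² + 40.2²) = √4499.7300 ≈ 67.0800 mm.
Sensor diagonal = √(24.89² + 18.66²) = √967.7077 ≈ 31.1080 mm.
Equal diagonal AOV ⇒ f₂ = f₁ · 31.1080/67.0800 = 19.3 × 0.46374 ≈ 8.9503 mm.
Horizontal AOV on the new format = 2·arctan(24.89 / (2 × 8.9503)) = 2·arctan(1.39046) ≈ 108.5537°.

108.554°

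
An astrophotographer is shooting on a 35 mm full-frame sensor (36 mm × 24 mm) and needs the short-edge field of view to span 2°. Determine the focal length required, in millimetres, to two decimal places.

From α = 2·arctan(h/2f) we get f = h / (2·tan(α/2)).
With h = 24 mm and α/2 = 1°, tan(α/2) ≈ 0.01746, so f ≈ 24 / 0.03491 ≈ 687.4795 mm.

687.48 mm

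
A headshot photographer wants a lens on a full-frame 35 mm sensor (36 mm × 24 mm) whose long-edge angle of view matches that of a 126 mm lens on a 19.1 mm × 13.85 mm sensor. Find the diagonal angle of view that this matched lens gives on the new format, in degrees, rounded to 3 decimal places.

10.410°

Equal long-edge AOV ⇒ f₂ = f₁ · 36/19.1 = 126 × 1.88482 ≈ 237.4869 mm.
Sensor diagonal = √(36² + 24²) = √1872.0000 ≈ 43.2666 mm.
Diagonal AOV on the new format = 2·arctan(43.2666 / (2 × 237.4869)) = 2·arctan(0.09109) ≈ 10.4097°.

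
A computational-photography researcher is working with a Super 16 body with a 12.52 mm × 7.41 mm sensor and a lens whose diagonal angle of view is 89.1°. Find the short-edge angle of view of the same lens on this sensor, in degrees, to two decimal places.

Sensor diagonal = √(12.52² + 7.41²) = √211.6585 ≈ 14.5485 mm.
From the diagonal AOV: f = 14.5485 / (2·tan(44.55°)) = 14.5485 / 1.96883 ≈ 7.3894 mm.
Short-edge AOV = 2·arctan(7.41 / (2 × 7.3894)) = 2·arctan(0.50139) ≈ 53.2577°.

53.26°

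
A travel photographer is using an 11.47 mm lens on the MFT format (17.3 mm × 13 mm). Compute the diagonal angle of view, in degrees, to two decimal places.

86.66°

Sensor diagonal = √(17.3² + 13²) = √468.2900 ≈ 21.6400 mm.
Angle of view α = 2·arctan(d/2f) with d = 21.6400 mm and f = 11.47 mm.
d/2f = 0.94333; arctan(0.94333) ≈ 43.3297°, so α ≈ 86.6594°.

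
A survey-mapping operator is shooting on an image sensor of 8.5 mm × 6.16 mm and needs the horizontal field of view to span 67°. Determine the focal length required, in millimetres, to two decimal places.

From α = 2·arctan(w/2f) we get f = w / (2·tan(α/2)).
With w = 8.5 mm and α/2 = 33.5°, tan(α/2) ≈ 0.66189, so f ≈ 8.5 / 1.32377 ≈ 6.4210 mm.

6.42 mm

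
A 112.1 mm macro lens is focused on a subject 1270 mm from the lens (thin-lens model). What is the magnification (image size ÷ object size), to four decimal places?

Thin lens: 1/f = 1/dₒ + 1/dᵢ → 1/dᵢ = 1/112.1 − 1/1270 = 0.0081332 mm⁻¹, so dᵢ ≈ 122.9528 mm.
Magnification m = dᵢ/dₒ = 122.9528/1270 ≈ 0.09681.

0.0968×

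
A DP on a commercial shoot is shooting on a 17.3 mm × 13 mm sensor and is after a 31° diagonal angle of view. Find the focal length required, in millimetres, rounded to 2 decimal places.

39.02 mm

Sensor diagonal = √(17.3² + 13²) = √468.2900 ≈ 21.6400 mm.
From α = 2·arctan(d/2f) we get f = d / (2·tan(α/2)).
With d = 21.6400 mm and α/2 = 15.5°, tan(α/2) ≈ 0.27732, so f ≈ 21.6400 / 0.55465 ≈ 39.0157 mm.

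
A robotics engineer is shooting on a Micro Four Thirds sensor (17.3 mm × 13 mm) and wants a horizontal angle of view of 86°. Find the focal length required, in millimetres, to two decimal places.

9.28 mm

From α = 2·arctan(w/2f) we get f = w / (2·tan(α/2)).
With w = 17.3 mm and α/2 = 43°, tan(α/2) ≈ 0.93252, so f ≈ 17.3 / 1.86503 ≈ 9.2760 mm.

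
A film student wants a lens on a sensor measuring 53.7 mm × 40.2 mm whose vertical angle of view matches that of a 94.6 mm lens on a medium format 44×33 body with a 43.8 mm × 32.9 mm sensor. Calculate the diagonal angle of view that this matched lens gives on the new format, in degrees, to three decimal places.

32.362°

Equal vertical AOV ⇒ f₂ = f₁ · 40.2/32.9 = 94.6 × 1.22188 ≈ 115.5903 mm.
Sensor diagonal = √(53.7² + 40.2²) = √4499.7300 ≈ 67.0800 mm.
Diagonal AOV on the new format = 2·arctan(67.0800 / (2 × 115.5903)) = 2·arctan(0.29016) ≈ 32.3615°.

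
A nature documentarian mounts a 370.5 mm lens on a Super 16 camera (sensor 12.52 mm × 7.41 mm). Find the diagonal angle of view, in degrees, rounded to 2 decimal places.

Sensor diagonal = √(12.52² + 7.41²) = √211.6585 ≈ 14.5485 mm.
Angle of view α = 2·arctan(d/2f) with d = 14.5485 mm and f = 370.5 mm.
d/2f = 0.01963; arctan(0.01963) ≈ 1.1248°, so α ≈ 2.2496°.

2.25°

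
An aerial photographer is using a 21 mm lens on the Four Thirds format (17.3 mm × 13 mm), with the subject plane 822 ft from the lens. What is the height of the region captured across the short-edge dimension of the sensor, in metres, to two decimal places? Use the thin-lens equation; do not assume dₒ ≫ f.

155.09 m

dₒ: 822 ft × 304.8 mm/ft = 250545.59 mm.
Similar triangles through the lens centre give W/dₒ = h/dᵢ; with 1/f = 1/dₒ + 1/dᵢ this gives W = h·(dₒ − f)/f.
W = 13 mm × (250546 − 21) / 21 = 13 × 11929.7425 ≈ 155086.652 mm = 155.087 m.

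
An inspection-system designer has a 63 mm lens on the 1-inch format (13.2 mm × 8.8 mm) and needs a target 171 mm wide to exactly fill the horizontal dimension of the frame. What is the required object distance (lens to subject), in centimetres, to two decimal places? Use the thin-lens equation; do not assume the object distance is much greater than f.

87.91 cm

Magnification m = w/W = dᵢ/dₒ; combined with 1/f = 1/dₒ + 1/dᵢ this gives dₒ = f·(1 + W/w).
dₒ = 63 mm × (1 + 171/13.2) = 63 × 13.9545 ≈ 879.136 mm = 87.9136 cm.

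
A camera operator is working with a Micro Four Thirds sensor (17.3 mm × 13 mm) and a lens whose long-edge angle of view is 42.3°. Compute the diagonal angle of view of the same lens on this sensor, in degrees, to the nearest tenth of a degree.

51.6°

From the long-edge AOV: f = 17.3 / (2·tan(21.15°)) = 17.3 / 0.77374 ≈ 22.3589 mm.
Sensor diagonal = √(17.3² + 13²) = √468.2900 ≈ 21.6400 mm.
Diagonal AOV = 2·arctan(21.6400 / (2 × 22.3589)) = 2·arctan(0.48392) ≈ 51.6469°.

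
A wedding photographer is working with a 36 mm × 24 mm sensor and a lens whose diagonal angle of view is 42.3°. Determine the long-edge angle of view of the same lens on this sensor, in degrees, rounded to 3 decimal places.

35.686°

Sensor diagonal = √(36² + 24²) = √1872.0000 ≈ 43.2666 mm.
From the diagonal AOV: f = 43.2666 / (2·tan(21.15°)) = 43.2666 / 0.77374 ≈ 55.9187 mm.
Long-edge AOV = 2·arctan(36 / (2 × 55.9187)) = 2·arctan(0.32190) ≈ 35.6863°.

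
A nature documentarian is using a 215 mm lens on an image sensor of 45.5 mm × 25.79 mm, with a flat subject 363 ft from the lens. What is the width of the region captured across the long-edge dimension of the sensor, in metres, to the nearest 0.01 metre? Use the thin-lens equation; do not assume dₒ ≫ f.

23.37 m

dₒ: 363 ft × 304.8 mm/ft = 110642.40 mm.
Similar triangles through the lens centre give W/dₒ = w/dᵢ; with 1/f = 1/dₒ + 1/dᵢ this gives W = w·(dₒ − f)/f.
W = 45.5 mm × (110642 − 215) / 215 = 45.5 × 513.6158 ≈ 23369.519 mm = 23.3695 m.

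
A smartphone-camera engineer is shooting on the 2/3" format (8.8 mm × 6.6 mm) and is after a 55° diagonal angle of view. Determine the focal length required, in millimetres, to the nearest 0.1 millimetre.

Sensor diagonal = √(8.8² + 6.6²) = √121.0000 ≈ 11.0000 mm.
From α = 2·arctan(d/2f) we get f = d / (2·tan(α/2)).
With d = 11.0000 mm and α/2 = 27.5°, tan(α/2) ≈ 0.52057, so f ≈ 11.0000 / 1.04113 ≈ 10.5654 mm.

10.6 mm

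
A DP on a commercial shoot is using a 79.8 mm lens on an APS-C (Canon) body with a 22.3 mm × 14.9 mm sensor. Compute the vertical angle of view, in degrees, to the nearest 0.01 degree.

10.67°

Angle of view α = 2·arctan(h/2f) with h = 14.9 mm and f = 79.8 mm.
h/2f = 0.09336; arctan(0.09336) ≈ 5.3336°, so α ≈ 10.6672°.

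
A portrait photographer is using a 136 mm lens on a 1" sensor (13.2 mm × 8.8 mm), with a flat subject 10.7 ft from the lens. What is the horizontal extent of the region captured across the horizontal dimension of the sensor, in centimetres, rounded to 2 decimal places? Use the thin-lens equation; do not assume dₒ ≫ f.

dₒ: 10.7 ft × 304.8 mm/ft = 3261.36 mm.
Similar triangles through the lens centre give W/dₒ = w/dᵢ; with 1/f = 1/dₒ + 1/dᵢ this gives W = w·(dₒ − f)/f.
W = 13.2 mm × (3261.36 − 136) / 136 = 13.2 × 22.9806 ≈ 303.344 mm = 30.3344 cm.

30.33 cm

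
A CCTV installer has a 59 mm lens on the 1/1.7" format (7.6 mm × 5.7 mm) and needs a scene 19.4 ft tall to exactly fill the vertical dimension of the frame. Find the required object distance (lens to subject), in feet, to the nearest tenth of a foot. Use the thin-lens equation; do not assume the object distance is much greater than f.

201.0 ft

W: 19.4 ft × 304.8 mm/ft = 5913.12 mm.
Magnification m = h/W = dᵢ/dₒ; combined with 1/f = 1/dₒ + 1/dᵢ this gives dₒ = f·(1 + W/h).
dₒ = 59 mm × (1 + 5913.12/5.7) = 59 × 1038.3894 ≈ 61264.977 mm = 61264.977/304.8 ft = 201.001 ft.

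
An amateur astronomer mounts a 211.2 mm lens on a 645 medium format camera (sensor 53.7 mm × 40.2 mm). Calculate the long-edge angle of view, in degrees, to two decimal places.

Angle of view α = 2·arctan(w/2f) with w = 53.7 mm and f = 211.2 mm.
w/2f = 0.12713; arctan(0.12713) ≈ 7.2452°, so α ≈ 14.4904°.

14.49°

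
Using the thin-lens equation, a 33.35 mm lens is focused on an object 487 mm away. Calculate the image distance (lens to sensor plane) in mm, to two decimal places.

35.80 mm

1/dᵢ = 1/f − 1/dₒ = 1/33.35 − 1/487 = 0.0279316 mm⁻¹.
dᵢ = 1/0.0279316 ≈ 35.8017 mm.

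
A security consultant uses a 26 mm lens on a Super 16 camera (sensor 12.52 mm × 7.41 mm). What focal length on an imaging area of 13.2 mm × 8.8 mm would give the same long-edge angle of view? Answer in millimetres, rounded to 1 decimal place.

27.4 mm

Equal angle of view means equal width/f ratio, so f₂ = f₁ · (width₂/width₁) = 26 × 13.2/12.52.
f₂ = 26 × 1.05431 ≈ 27.412 mm.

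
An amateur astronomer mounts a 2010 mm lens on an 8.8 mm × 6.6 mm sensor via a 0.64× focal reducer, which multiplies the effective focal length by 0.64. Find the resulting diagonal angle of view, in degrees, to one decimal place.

Effective focal length f = 2010 × 0.64 = 1286.4 mm.
Sensor diagonal = √(8.8² + 6.6²) = √121.0000 ≈ 11.0000 mm.
α = 2·arctan(11.000 / (2 × 1286.4)) = 2·arctan(0.00428) ≈ 0.4899°.

0.5°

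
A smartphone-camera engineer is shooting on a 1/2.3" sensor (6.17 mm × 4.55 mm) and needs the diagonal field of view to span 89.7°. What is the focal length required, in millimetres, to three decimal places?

3.853 mm

Sensor diagonal = √(6.17² + 4.55²) = √58.7714 ≈ 7.6663 mm.
From α = 2·arctan(d/2f) we get f = d / (2·tan(α/2)).
With d = 7.6663 mm and α/2 = 44.85°, tan(α/2) ≈ 0.99478, so f ≈ 7.6663 / 1.98956 ≈ 3.8532 mm.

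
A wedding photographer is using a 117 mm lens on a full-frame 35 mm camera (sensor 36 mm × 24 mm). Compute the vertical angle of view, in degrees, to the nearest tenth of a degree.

Angle of view α = 2·arctan(h/2f) with h = 24 mm and f = 117 mm.
h/2f = 0.10256; arctan(0.10256) ≈ 5.8560°, so α ≈ 11.7120°.

11.7°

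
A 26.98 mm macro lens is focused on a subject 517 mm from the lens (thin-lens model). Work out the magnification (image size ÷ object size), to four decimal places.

Thin lens: 1/f = 1/dₒ + 1/dᵢ → 1/dᵢ = 1/26.98 − 1/517 = 0.0351303 mm⁻¹, so dᵢ ≈ 28.4655 mm.
Magnification m = dᵢ/dₒ = 28.4655/517 ≈ 0.05506.

0.0551×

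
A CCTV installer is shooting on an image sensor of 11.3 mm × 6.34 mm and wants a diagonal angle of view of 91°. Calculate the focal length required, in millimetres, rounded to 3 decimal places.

6.366 mm

Sensor diagonal = √(11.3² + 6.34²) = √167.8856 ≈ 12.9571 mm.
From α = 2·arctan(d/2f) we get f = d / (2·tan(α/2)).
With d = 12.9571 mm and α/2 = 45.5°, tan(α/2) ≈ 1.01761, so f ≈ 12.9571 / 2.03521 ≈ 6.3664 mm.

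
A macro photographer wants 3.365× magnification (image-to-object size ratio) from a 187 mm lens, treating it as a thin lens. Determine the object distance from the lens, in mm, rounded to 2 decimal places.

With m = dᵢ/dₒ and 1/f = 1/dₒ + 1/dᵢ, substituting dᵢ = m·dₒ gives 1/f = (1 + 1/m)/dₒ, hence dₒ = f·(1 + 1/m).
dₒ = 187 × (1 + 1/3.365) = 187 × 1.29718 ≈ 242.572 mm.

242.57 mm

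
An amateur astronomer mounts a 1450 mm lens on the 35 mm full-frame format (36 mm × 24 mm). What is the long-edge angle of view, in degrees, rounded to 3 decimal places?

Angle of view α = 2·arctan(w/2f) with w = 36 mm and f = 1450 mm.
w/2f = 0.01241; arctan(0.01241) ≈ 0.7112°, so α ≈ 1.4224°.

1.422°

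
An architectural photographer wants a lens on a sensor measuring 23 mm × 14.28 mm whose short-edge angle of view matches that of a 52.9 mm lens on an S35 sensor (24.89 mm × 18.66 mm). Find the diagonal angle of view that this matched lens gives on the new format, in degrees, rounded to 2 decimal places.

36.98°

Equal short-edge AOV ⇒ f₂ = f₁ · 14.28/18.66 = 52.9 × 0.76527 ≈ 40.4830 mm.
Sensor diagonal = √(23² + 14.28²) = √732.9184 ≈ 27.0725 mm.
Diagonal AOV on the new format = 2·arctan(27.0725 / (2 × 40.4830)) = 2·arctan(0.33437) ≈ 36.9766°.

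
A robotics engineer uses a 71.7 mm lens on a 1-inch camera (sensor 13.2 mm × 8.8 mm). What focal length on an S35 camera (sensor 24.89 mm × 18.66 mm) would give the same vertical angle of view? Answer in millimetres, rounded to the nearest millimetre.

Equal angle of view means equal height/f ratio, so f₂ = f₁ · (height₂/height₁) = 71.7 × 18.66/8.8.
f₂ = 71.7 × 2.12045 ≈ 152.037 mm.

152 mm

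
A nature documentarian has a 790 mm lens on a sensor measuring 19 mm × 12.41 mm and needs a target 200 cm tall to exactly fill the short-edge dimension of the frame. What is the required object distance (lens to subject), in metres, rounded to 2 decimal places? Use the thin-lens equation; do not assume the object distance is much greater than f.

W: 200 cm = 2000 mm.
Magnification m = h/W = dᵢ/dₒ; combined with 1/f = 1/dₒ + 1/dᵢ this gives dₒ = f·(1 + W/h).
dₒ = 790 mm × (1 + 2000/12.41) = 790 × 162.1604 ≈ 128106.680 mm = 128.107 m.

128.11 m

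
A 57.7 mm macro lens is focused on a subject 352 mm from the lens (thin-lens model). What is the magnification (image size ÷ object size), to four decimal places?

Thin lens: 1/f = 1/dₒ + 1/dᵢ → 1/dᵢ = 1/57.7 − 1/352 = 0.0144901 mm⁻¹, so dᵢ ≈ 69.0126 mm.
Magnification m = dᵢ/dₒ = 69.0126/352 ≈ 0.19606.

0.1961×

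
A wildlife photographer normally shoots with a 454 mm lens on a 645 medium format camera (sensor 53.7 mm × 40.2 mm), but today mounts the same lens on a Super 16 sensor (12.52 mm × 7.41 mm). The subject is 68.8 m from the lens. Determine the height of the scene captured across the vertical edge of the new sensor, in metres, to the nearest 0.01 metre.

The focal length stays 454 mm; the relevant sensor dimension is now h = 7.41 mm. Object distance dₒ = 68.8 m = 68800 mm.
Thin-lens field height W = h·(dₒ − f)/f = 7.41 × (68800 − 454)/454 ≈ 1115.515 mm = 1.11552 m.

1.12 m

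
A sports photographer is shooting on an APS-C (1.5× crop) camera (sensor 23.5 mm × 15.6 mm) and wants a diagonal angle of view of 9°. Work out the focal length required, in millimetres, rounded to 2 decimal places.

Sensor diagonal = √(23.5² + 15.6²) = √795.6100 ≈ 28.2066 mm.
From α = 2·arctan(d/2f) we get f = d / (2·tan(α/2)).
With d = 28.2066 mm and α/2 = 4.5°, tan(α/2) ≈ 0.07870, so f ≈ 28.2066 / 0.15740 ≈ 179.1992 mm.

179.20 mm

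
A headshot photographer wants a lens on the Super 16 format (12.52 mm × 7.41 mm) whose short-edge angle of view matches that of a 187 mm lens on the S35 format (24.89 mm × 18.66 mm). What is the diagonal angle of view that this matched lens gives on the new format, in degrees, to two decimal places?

11.19°

Equal short-edge AOV ⇒ f₂ = f₁ · 7.41/18.66 = 187 × 0.39711 ≈ 74.2588 mm.
Sensor diagonal = √(12.52² + 7.41²) = √211.6585 ≈ 14.5485 mm.
Diagonal AOV on the new format = 2·arctan(14.5485 / (2 × 74.2588)) = 2·arctan(0.09796) ≈ 11.1895°.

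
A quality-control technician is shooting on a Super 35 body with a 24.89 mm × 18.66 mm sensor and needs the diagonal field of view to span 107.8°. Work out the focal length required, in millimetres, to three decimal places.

11.342 mm

Sensor diagonal = √(24.89² + 18.66²) = √967.7077 ≈ 31.1080 mm.
From α = 2·arctan(d/2f) we get f = d / (2·tan(α/2)).
With d = 31.1080 mm and α/2 = 53.9°, tan(α/2) ≈ 1.37134, so f ≈ 31.1080 / 2.74268 ≈ 11.3422 mm.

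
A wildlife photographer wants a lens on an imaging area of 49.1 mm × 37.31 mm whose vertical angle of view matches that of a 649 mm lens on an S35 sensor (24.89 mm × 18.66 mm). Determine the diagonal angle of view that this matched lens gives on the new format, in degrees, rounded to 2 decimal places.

2.72°

Equal vertical AOV ⇒ f₂ = f₁ · 37.31/18.66 = 649 × 1.99946 ≈ 1297.6522 mm.
Sensor diagonal = √(49.1² + 37.31²) = √3802.8461 ≈ 61.6672 mm.
Diagonal AOV on the new format = 2·arctan(61.6672 / (2 × 1297.6522)) = 2·arctan(0.02376) ≈ 2.7223°.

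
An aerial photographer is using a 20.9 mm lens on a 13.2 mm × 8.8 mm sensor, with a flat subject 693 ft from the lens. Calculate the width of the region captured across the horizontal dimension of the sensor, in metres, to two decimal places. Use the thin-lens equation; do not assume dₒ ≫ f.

133.39 m

dₒ: 693 ft × 304.8 mm/ft = 211226.39 mm.
Similar triangles through the lens centre give W/dₒ = w/dᵢ; with 1/f = 1/dₒ + 1/dᵢ this gives W = w·(dₒ − f)/f.
W = 13.2 mm × (211226 − 20.9) / 20.9 = 13.2 × 10105.5260 ≈ 133392.943 mm = 133.393 m.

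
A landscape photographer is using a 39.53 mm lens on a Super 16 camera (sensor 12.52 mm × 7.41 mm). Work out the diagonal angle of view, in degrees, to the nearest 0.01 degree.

20.85°

Sensor diagonal = √(12.52² + 7.41²) = √211.6585 ≈ 14.5485 mm.
Angle of view α = 2·arctan(d/2f) with d = 14.5485 mm and f = 39.53 mm.
d/2f = 0.18402; arctan(0.18402) ≈ 10.4268°, so α ≈ 20.8536°.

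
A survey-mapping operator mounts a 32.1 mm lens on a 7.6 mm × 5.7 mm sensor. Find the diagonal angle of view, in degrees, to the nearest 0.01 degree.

Sensor diagonal = √(7.6² + 5.7²) = √90.2500 ≈ 9.5000 mm.
Angle of view α = 2·arctan(d/2f) with d = 9.5000 mm and f = 32.1 mm.
d/2f = 0.14798; arctan(0.14798) ≈ 8.4173°, so α ≈ 16.8345°.

16.83°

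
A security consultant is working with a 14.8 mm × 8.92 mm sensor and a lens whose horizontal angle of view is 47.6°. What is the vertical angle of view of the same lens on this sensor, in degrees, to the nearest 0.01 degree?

29.77°

From the horizontal AOV: f = 14.8 / (2·tan(23.8°)) = 14.8 / 0.88211 ≈ 16.7780 mm.
Vertical AOV = 2·arctan(8.92 / (2 × 16.7780)) = 2·arctan(0.26582) ≈ 29.7726°.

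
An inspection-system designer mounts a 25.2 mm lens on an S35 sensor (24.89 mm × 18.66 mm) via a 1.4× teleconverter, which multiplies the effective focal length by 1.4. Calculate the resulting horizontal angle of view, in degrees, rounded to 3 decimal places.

38.861°

Effective focal length f = 25.2 × 1.4 = 35.28 mm.
α = 2·arctan(24.89 / (2 × 35.28)) = 2·arctan(0.35275) ≈ 38.8605°.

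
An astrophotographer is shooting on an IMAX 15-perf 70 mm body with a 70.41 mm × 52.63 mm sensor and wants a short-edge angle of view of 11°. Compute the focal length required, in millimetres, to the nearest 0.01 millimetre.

From α = 2·arctan(h/2f) we get f = h / (2·tan(α/2)).
With h = 52.63 mm and α/2 = 5.5°, tan(α/2) ≈ 0.09629, so f ≈ 52.63 / 0.19258 ≈ 273.2917 mm.

273.29 mm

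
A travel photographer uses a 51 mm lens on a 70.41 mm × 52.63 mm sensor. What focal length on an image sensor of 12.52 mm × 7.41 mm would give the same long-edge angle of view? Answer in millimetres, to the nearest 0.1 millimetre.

9.1 mm

Equal angle of view means equal width/f ratio, so f₂ = f₁ · (width₂/width₁) = 51 × 12.52/70.41.
f₂ = 51 × 0.17782 ≈ 9.069 mm.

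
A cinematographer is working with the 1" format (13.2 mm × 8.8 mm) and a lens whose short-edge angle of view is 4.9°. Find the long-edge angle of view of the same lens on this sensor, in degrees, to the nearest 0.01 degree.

7.34°

From the short-edge AOV: f = 8.8 / (2·tan(2.45°)) = 8.8 / 0.08557 ≈ 102.8358 mm.
Long-edge AOV = 2·arctan(13.2 / (2 × 102.8358)) = 2·arctan(0.06418) ≈ 7.3444°.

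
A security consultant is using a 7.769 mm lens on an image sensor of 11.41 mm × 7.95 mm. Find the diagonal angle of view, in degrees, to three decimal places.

83.657°

Sensor diagonal = √(11.41² + 7.95²) = √193.3906 ≈ 13.9065 mm.
Angle of view α = 2·arctan(d/2f) with d = 13.9065 mm and f = 7.769 mm.
d/2f = 0.89500; arctan(0.89500) ≈ 41.8285°, so α ≈ 83.6570°.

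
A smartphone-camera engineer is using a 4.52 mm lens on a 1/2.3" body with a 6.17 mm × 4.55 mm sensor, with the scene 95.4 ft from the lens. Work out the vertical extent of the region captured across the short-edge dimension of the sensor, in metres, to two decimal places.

29.27 m

dₒ: 95.4 ft × 304.8 mm/ft = 29077.92 mm.
Similar triangles through the lens centre give W/dₒ = h/dᵢ; with 1/f = 1/dₒ + 1/dᵢ this gives W = h·(dₒ − f)/f.
W = 4.55 mm × (29077.9 − 4.52) / 4.52 = 4.55 × 6432.1679 ≈ 29266.364 mm = 29.2664 m.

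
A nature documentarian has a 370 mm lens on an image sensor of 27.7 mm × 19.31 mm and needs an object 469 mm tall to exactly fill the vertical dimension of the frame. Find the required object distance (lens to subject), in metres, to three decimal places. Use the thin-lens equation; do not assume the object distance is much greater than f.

9.357 m

Magnification m = h/W = dᵢ/dₒ; combined with 1/f = 1/dₒ + 1/dᵢ this gives dₒ = f·(1 + W/h).
dₒ = 370 mm × (1 + 469/19.31) = 370 × 25.2879 ≈ 9356.535 mm = 9.35654 m.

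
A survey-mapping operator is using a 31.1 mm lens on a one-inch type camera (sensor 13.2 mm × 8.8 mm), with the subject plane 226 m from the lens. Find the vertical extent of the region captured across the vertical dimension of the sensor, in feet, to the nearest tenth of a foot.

dₒ: 226 m = 226000 mm.
Similar triangles through the lens centre give W/dₒ = h/dᵢ; with 1/f = 1/dₒ + 1/dᵢ this gives W = h·(dₒ − f)/f.
W = 8.8 mm × (226000 − 31.1) / 31.1 = 8.8 × 7265.8810 ≈ 63939.753 mm = 63939.753/304.8 ft = 209.776 ft.

209.8 ft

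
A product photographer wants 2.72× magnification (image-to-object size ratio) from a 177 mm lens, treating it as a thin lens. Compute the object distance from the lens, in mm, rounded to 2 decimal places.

With m = dᵢ/dₒ and 1/f = 1/dₒ + 1/dᵢ, substituting dᵢ = m·dₒ gives 1/f = (1 + 1/m)/dₒ, hence dₒ = f·(1 + 1/m).
dₒ = 177 × (1 + 1/2.72) = 177 × 1.36765 ≈ 242.074 mm.

242.07 mm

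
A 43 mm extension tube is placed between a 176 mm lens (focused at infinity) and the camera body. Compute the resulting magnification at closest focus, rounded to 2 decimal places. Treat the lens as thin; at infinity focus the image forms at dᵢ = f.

0.24×

The tube moves the image plane from f to f + e, so dᵢ = 176 + 43 = 219 mm. Focus is achieved when 1/f = 1/dₒ + 1/dᵢ, giving dₒ = 1/(1/f − 1/(f+e)).
Magnification m = dᵢ/dₒ = (f+e)·(1/f − 1/(f+e)) = e/f = 43/176 ≈ 0.2443.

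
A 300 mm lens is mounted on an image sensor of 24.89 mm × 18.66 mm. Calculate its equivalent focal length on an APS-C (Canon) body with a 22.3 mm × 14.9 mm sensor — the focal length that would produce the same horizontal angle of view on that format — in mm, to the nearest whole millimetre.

269 mm

Equal angle of view means equal width/f ratio, so f₂ = f₁ · (width₂/width₁) = 300 × 22.3/24.89.
f₂ = 300 × 0.89594 ≈ 268.783 mm.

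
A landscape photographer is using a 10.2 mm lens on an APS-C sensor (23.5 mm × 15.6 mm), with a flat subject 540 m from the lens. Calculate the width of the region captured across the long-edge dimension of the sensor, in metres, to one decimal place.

1244.1 m

dₒ: 540 m = 540000 mm.
Similar triangles through the lens centre give W/dₒ = w/dᵢ; with 1/f = 1/dₒ + 1/dᵢ this gives W = w·(dₒ − f)/f.
W = 23.5 mm × (540000 − 10.2) / 10.2 = 23.5 × 52940.1765 ≈ 1244094.147 mm = 1244.09 m.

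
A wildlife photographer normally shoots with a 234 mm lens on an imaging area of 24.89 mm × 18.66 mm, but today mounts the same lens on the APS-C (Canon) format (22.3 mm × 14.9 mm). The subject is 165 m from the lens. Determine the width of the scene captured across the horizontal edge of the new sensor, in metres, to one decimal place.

The focal length stays 234 mm; the relevant sensor dimension is now w = 22.3 mm. Object distance dₒ = 165 m = 165000 mm.
Thin-lens field width W = w·(dₒ − f)/f = 22.3 × (165000 − 234)/234 ≈ 15702.059 mm = 15.7021 m.

15.7 m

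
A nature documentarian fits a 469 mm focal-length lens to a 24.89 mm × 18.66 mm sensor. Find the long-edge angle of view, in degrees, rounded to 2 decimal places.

Angle of view α = 2·arctan(w/2f) with w = 24.89 mm and f = 469 mm.
w/2f = 0.02654; arctan(0.02654) ≈ 1.5200°, so α ≈ 3.0400°.

3.04°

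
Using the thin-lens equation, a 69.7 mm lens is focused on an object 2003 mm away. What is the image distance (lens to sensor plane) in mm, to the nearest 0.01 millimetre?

72.21 mm

1/dᵢ = 1/f − 1/dₒ = 1/69.7 − 1/2003 = 0.0138480 mm⁻¹.
dᵢ = 1/0.0138480 ≈ 72.2128 mm.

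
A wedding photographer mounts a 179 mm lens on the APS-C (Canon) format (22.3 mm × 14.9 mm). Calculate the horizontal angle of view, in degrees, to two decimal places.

7.13°

Angle of view α = 2·arctan(w/2f) with w = 22.3 mm and f = 179 mm.
w/2f = 0.06229; arctan(0.06229) ≈ 3.5644°, so α ≈ 7.1288°.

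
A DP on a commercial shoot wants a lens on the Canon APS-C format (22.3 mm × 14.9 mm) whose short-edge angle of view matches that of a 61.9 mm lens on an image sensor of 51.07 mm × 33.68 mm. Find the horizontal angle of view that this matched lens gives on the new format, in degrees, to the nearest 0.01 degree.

Equal short-edge AOV ⇒ f₂ = f₁ · 14.9/33.68 = 61.9 × 0.44240 ≈ 27.3845 mm.
Horizontal AOV on the new format = 2·arctan(22.3 / (2 × 27.3845)) = 2·arctan(0.40716) ≈ 44.3088°.

44.31°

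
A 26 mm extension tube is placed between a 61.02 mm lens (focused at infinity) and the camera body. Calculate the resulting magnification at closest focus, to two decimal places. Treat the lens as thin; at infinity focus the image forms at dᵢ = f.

0.43×

The tube moves the image plane from f to f + e, so dᵢ = 61.02 + 26 = 87.02 mm. Focus is achieved when 1/f = 1/dₒ + 1/dᵢ, giving dₒ = 1/(1/f − 1/(f+e)).
Magnification m = dᵢ/dₒ = (f+e)·(1/f − 1/(f+e)) = e/f = 26/61.02 ≈ 0.4261.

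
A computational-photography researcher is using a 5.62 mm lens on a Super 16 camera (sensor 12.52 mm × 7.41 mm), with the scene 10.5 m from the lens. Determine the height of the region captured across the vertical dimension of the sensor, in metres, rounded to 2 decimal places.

13.84 m

dₒ: 10.5 m = 10500 mm.
Similar triangles through the lens centre give W/dₒ = h/dᵢ; with 1/f = 1/dₒ + 1/dᵢ this gives W = h·(dₒ − f)/f.
W = 7.41 mm × (10500 − 5.62) / 5.62 = 7.41 × 1867.3274 ≈ 13836.896 mm = 13.8369 m.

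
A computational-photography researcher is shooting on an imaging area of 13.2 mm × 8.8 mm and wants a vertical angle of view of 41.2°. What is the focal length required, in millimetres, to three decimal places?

11.706 mm

From α = 2·arctan(h/2f) we get f = h / (2·tan(α/2)).
With h = 8.8 mm and α/2 = 20.6°, tan(α/2) ≈ 0.37588, so f ≈ 8.8 / 0.75175 ≈ 11.7060 mm.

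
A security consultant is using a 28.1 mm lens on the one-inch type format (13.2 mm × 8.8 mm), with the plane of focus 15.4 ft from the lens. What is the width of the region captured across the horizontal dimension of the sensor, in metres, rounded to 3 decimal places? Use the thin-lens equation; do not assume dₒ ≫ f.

dₒ: 15.4 ft × 304.8 mm/ft = 4693.92 mm.
Similar triangles through the lens centre give W/dₒ = w/dᵢ; with 1/f = 1/dₒ + 1/dᵢ this gives W = w·(dₒ − f)/f.
W = 13.2 mm × (4693.92 − 28.1) / 28.1 = 13.2 × 166.0434 ≈ 2191.773 mm = 2.19177 m.

2.192 m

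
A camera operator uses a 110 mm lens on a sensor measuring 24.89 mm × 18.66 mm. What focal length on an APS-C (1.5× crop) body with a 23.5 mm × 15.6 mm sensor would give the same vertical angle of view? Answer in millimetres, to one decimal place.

Equal angle of view means equal height/f ratio, so f₂ = f₁ · (height₂/height₁) = 110 × 15.6/18.66.
f₂ = 110 × 0.83601 ≈ 91.961 mm.

92.0 mm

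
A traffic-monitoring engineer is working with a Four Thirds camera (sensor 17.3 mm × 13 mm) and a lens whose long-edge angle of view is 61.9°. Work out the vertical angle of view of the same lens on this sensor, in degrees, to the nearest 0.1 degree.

From the long-edge AOV: f = 17.3 / (2·tan(30.95°)) = 17.3 / 1.19935 ≈ 14.4245 mm.
Vertical AOV = 2·arctan(13 / (2 × 14.4245)) = 2·arctan(0.45062) ≈ 48.5147°.

48.5°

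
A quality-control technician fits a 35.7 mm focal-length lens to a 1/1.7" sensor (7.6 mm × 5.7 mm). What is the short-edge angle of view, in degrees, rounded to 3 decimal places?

9.129°

Angle of view α = 2·arctan(h/2f) with h = 5.7 mm and f = 35.7 mm.
h/2f = 0.07983; arctan(0.07983) ≈ 4.5644°, so α ≈ 9.1287°.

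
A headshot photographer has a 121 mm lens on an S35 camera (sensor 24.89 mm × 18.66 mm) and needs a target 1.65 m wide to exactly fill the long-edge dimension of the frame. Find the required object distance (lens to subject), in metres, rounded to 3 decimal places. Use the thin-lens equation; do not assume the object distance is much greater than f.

8.142 m

W: 1.65 m = 1650 mm.
Magnification m = w/W = dᵢ/dₒ; combined with 1/f = 1/dₒ + 1/dᵢ this gives dₒ = f·(1 + W/w).
dₒ = 121 mm × (1 + 1650/24.89) = 121 × 67.2917 ≈ 8142.294 mm = 8.14229 m.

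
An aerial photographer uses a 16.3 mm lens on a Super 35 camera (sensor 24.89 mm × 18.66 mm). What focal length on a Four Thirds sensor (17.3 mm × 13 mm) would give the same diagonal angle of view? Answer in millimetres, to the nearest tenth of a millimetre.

Sensor diagonal = √(24.89² + 18.66²) = √967.7077 ≈ 31.1080 mm.
Sensor diagonal = √(17.3² + 13²) = √468.2900 ≈ 21.6400 mm.
Equal angle of view means equal diagonal/f ratio, so f₂ = f₁ · (diagonal₂/diagonal₁) = 16.3 × 21.6400/31.1080.
f₂ = 16.3 × 0.69564 ≈ 11.339 mm.

11.3 mm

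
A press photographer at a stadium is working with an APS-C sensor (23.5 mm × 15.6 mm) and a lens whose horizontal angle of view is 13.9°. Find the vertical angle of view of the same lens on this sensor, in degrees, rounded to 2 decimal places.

From the horizontal AOV: f = 23.5 / (2·tan(6.95°)) = 23.5 / 0.24380 ≈ 96.3914 mm.
Vertical AOV = 2·arctan(15.6 / (2 × 96.3914)) = 2·arctan(0.08092) ≈ 9.2526°.

9.25°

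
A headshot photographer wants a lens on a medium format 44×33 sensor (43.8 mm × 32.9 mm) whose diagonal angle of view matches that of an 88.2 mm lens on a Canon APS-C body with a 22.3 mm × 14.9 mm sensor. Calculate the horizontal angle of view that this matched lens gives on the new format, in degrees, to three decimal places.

13.862°

Sensor diagonal = √(22.3² + 14.9²) = √719.3000 ≈ 26.8198 mm.
Sensor diagonal = √(43.8² + 32.9²) = √3000.8500 ≈ 54.7800 mm.
Equal diagonal AOV ⇒ f₂ = f₁ · 54.7800/26.8198 = 88.2 × 2.04252 ≈ 180.1506 mm.
Horizontal AOV on the new format = 2·arctan(43.8 / (2 × 180.1506)) = 2·arctan(0.12156) ≈ 13.8623°.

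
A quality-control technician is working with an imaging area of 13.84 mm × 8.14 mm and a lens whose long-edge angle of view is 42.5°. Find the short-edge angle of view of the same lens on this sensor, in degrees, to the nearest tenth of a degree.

From the long-edge AOV: f = 13.84 / (2·tan(21.25°)) = 13.84 / 0.77776 ≈ 17.7948 mm.
Short-edge AOV = 2·arctan(8.14 / (2 × 17.7948)) = 2·arctan(0.22872) ≈ 25.7661°.

25.8°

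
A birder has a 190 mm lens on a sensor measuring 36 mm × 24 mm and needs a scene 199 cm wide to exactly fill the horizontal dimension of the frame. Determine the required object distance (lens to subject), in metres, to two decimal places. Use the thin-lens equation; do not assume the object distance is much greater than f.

10.69 m

W: 199 cm = 1990 mm.
Magnification m = w/W = dᵢ/dₒ; combined with 1/f = 1/dₒ + 1/dᵢ this gives dₒ = f·(1 + W/w).
dₒ = 190 mm × (1 + 1990/36) = 190 × 56.2778 ≈ 10692.778 mm = 10.6928 m.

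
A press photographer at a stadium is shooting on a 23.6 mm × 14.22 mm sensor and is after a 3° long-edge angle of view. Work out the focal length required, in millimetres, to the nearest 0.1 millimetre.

From α = 2·arctan(w/2f) we get f = w / (2·tan(α/2)).
With w = 23.6 mm and α/2 = 1.5°, tan(α/2) ≈ 0.02619, so f ≈ 23.6 / 0.05237 ≈ 450.6238 mm.

450.6 mm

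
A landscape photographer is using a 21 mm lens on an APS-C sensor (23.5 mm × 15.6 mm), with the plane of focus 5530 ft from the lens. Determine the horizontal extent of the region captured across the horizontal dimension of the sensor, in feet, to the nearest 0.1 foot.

dₒ: 5530 ft × 304.8 mm/ft = 1685543.95 mm.
Similar triangles through the lens centre give W/dₒ = w/dᵢ; with 1/f = 1/dₒ + 1/dᵢ this gives W = w·(dₒ − f)/f.
W = 23.5 mm × (1.68554e+06 − 21) / 21 = 23.5 × 80262.9974 ≈ 1886180.440 mm = 1886180.440/304.8 ft = 6188.26 ft.

6188.3 ft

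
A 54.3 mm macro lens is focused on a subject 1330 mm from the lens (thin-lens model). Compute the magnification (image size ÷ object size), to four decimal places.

Thin lens: 1/f = 1/dₒ + 1/dᵢ → 1/dᵢ = 1/54.3 − 1/1330 = 0.0176643 mm⁻¹, so dᵢ ≈ 56.6113 mm.
Magnification m = dᵢ/dₒ = 56.6113/1330 ≈ 0.04256.

0.0426×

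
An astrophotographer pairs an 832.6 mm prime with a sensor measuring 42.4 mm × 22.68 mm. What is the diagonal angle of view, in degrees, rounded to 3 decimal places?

3.308°

Sensor diagonal = √(42.4² + 22.68²) = √2312.1424 ≈ 48.0847 mm.
Angle of view α = 2·arctan(d/2f) with d = 48.0847 mm and f = 832.6 mm.
d/2f = 0.02888; arctan(0.02888) ≈ 1.6540°, so α ≈ 3.3081°.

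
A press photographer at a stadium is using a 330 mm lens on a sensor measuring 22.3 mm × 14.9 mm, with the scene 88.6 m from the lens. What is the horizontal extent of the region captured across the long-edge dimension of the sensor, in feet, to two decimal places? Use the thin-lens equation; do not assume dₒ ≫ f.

dₒ: 88.6 m = 88600 mm.
Similar triangles through the lens centre give W/dₒ = w/dᵢ; with 1/f = 1/dₒ + 1/dᵢ this gives W = w·(dₒ − f)/f.
W = 22.3 mm × (88600 − 330) / 330 = 22.3 × 267.4848 ≈ 5964.912 mm = 5964.912/304.8 ft = 19.5699 ft.

19.57 ft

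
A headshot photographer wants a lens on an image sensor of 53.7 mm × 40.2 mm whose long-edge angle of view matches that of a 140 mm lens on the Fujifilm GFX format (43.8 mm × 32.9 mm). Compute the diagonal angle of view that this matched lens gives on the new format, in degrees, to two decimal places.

22.11°

Equal long-edge AOV ⇒ f₂ = f₁ · 53.7/43.8 = 140 × 1.22603 ≈ 171.6438 mm.
Sensor diagonal = √(53.7² + 40.2²) = √4499.7300 ≈ 67.0800 mm.
Diagonal AOV on the new format = 2·arctan(67.0800 / (2 × 171.6438)) = 2·arctan(0.19540) ≈ 22.1131°.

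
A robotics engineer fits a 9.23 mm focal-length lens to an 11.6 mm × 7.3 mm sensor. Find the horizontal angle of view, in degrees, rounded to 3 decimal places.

Angle of view α = 2·arctan(w/2f) with w = 11.6 mm and f = 9.23 mm.
w/2f = 0.62839; arctan(0.62839) ≈ 32.1447°, so α ≈ 64.2893°.

64.289°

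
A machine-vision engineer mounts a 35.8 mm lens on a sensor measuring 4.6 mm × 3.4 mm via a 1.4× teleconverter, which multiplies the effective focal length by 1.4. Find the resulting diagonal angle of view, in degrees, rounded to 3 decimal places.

6.532°

Effective focal length f = 35.8 × 1.4 = 50.12 mm.
Sensor diagonal = √(4.6² + 3.4²) = √32.7200 ≈ 5.7201 mm.
α = 2·arctan(5.720 / (2 × 50.12)) = 2·arctan(0.05706) ≈ 6.5320°.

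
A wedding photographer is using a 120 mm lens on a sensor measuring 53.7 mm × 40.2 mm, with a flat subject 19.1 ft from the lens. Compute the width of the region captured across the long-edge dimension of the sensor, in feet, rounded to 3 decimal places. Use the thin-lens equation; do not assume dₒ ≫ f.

dₒ: 19.1 ft × 304.8 mm/ft = 5821.68 mm.
Similar triangles through the lens centre give W/dₒ = w/dᵢ; with 1/f = 1/dₒ + 1/dᵢ this gives W = w·(dₒ − f)/f.
W = 53.7 mm × (5821.68 − 120) / 120 = 53.7 × 47.5140 ≈ 2551.502 mm = 2551.502/304.8 ft = 8.37107 ft.

8.371 ft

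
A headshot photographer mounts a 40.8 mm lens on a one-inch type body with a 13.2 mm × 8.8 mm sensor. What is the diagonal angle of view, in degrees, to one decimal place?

Sensor diagonal = √(13.2² + 8.8²) = √251.6800 ≈ 15.8644 mm.
Angle of view α = 2·arctan(d/2f) with d = 15.8644 mm and f = 40.8 mm.
d/2f = 0.19442; arctan(0.19442) ≈ 11.0020°, so α ≈ 22.0040°.

22.0°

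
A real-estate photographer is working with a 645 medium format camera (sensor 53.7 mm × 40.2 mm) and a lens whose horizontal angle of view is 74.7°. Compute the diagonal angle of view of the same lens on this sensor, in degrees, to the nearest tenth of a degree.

From the horizontal AOV: f = 53.7 / (2·tan(37.35°)) = 53.7 / 1.52635 ≈ 35.1819 mm.
Sensor diagonal = √(53.7² + 40.2²) = √4499.7300 ≈ 67.0800 mm.
Diagonal AOV = 2·arctan(67.0800 / (2 × 35.1819)) = 2·arctan(0.95333) ≈ 87.2627°.

87.3°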